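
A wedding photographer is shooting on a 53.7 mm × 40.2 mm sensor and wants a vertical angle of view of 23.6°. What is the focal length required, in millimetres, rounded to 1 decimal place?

96.2 mm

From α = 2·arctan(h/2f) we get f = h / (2·tan(α/2)).
With h = 40.2 mm and α/2 = 11.8°, tan(α/2) ≈ 0.20891, so f ≈ 40.2 / 0.41782 ≈ 96.2133 mm.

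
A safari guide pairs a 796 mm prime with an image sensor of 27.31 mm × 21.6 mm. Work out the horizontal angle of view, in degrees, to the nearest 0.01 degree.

Angle of view α = 2·arctan(w/2f) with w = 27.31 mm and f = 796 mm.
w/2f = 0.01715; arctan(0.01715) ≈ 0.9828°, so α ≈ 1.9656°.

1.97°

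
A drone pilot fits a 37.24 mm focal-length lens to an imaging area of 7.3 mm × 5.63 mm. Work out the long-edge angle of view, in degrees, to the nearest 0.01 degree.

Angle of view α = 2·arctan(w/2f) with w = 7.3 mm and f = 37.24 mm.
w/2f = 0.09801; arctan(0.09801) ≈ 5.5978°, so α ≈ 11.1957°.

11.20°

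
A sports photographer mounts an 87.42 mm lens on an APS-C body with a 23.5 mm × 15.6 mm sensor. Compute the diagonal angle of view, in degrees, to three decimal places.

Sensor diagonal = √(23.5² + 15.6²) = √795.6100 ≈ 28.2066 mm.
Angle of view α = 2·arctan(d/2f) with d = 28.2066 mm and f = 87.42 mm.
d/2f = 0.16133; arctan(0.16133) ≈ 9.1644°, so α ≈ 18.3289°.

18.329°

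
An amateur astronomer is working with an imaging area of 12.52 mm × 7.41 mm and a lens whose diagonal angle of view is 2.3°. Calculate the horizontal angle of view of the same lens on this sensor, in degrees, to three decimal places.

1.979°

Sensor diagonal = √(12.52² + 7.41²) = √211.6585 ≈ 14.5485 mm.
From the diagonal AOV: f = 14.5485 / (2·tan(1.15°)) = 14.5485 / 0.04015 ≈ 362.3717 mm.
Horizontal AOV = 2·arctan(12.52 / (2 × 362.3717)) = 2·arctan(0.01728) ≈ 1.9794°.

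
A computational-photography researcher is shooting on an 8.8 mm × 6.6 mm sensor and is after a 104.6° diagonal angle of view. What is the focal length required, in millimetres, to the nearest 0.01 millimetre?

Sensor diagonal = √(8.8² + 6.6²) = √121.0000 ≈ 11.0000 mm.
From α = 2·arctan(d/2f) we get f = d / (2·tan(α/2)).
With d = 11.0000 mm and α/2 = 52.3°, tan(α/2) ≈ 1.29385, so f ≈ 11.0000 / 2.58770 ≈ 4.2509 mm.

4.25 mm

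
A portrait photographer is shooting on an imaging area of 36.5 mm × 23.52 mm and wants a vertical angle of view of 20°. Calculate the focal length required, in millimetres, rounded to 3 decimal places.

66.694 mm

From α = 2·arctan(h/2f) we get f = h / (2·tan(α/2)).
With h = 23.52 mm and α/2 = 10°, tan(α/2) ≈ 0.17633, so f ≈ 23.52 / 0.35265 ≈ 66.6943 mm.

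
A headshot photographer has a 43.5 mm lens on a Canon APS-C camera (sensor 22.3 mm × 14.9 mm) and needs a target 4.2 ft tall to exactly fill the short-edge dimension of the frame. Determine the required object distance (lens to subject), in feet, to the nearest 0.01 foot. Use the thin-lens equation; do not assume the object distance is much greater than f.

W: 4.2 ft × 304.8 mm/ft = 1280.16 mm.
Magnification m = h/W = dᵢ/dₒ; combined with 1/f = 1/dₒ + 1/dᵢ this gives dₒ = f·(1 + W/h).
dₒ = 43.5 mm × (1 + 1280.16/14.9) = 43.5 × 86.9168 ≈ 3780.880 mm = 3780.880/304.8 ft = 12.4045 ft.

12.40 ft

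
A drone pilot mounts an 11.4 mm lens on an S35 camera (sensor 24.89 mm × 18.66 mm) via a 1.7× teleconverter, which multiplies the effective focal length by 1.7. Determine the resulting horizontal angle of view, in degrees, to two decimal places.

65.41°

Effective focal length f = 11.4 × 1.7 = 19.38 mm.
α = 2·arctan(24.89 / (2 × 19.38)) = 2·arctan(0.64216) ≈ 65.4137°.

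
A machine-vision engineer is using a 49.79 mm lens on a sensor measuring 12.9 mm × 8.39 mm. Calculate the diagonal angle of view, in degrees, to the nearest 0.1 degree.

17.6°

Sensor diagonal = √(12.9² + 8.39²) = √236.8021 ≈ 15.3884 mm.
Angle of view α = 2·arctan(d/2f) with d = 15.3884 mm and f = 49.79 mm.
d/2f = 0.15453; arctan(0.15453) ≈ 8.7846°, so α ≈ 17.5692°.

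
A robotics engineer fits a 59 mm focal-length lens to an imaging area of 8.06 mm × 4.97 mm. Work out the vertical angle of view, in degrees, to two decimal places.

4.82°

Angle of view α = 2·arctan(h/2f) with h = 4.97 mm and f = 59 mm.
h/2f = 0.04212; arctan(0.04212) ≈ 2.4118°, so α ≈ 4.8236°.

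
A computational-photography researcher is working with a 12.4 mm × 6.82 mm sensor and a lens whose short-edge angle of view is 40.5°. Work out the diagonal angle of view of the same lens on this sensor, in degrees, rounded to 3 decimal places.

From the short-edge AOV: f = 6.82 / (2·tan(20.25°)) = 6.82 / 0.73784 ≈ 9.2432 mm.
Sensor diagonal = √(12.4² + 6.82²) = √200.2724 ≈ 14.1518 mm.
Diagonal AOV = 2·arctan(14.1518 / (2 × 9.2432)) = 2·arctan(0.76552) ≈ 74.8697°.

74.870°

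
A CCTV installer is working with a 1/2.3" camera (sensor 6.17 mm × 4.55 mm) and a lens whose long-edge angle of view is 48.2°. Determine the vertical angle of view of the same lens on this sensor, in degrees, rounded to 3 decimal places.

36.513°

From the long-edge AOV: f = 6.17 / (2·tan(24.1°)) = 6.17 / 0.89464 ≈ 6.8966 mm.
Vertical AOV = 2·arctan(4.55 / (2 × 6.8966)) = 2·arctan(0.32987) ≈ 36.5126°.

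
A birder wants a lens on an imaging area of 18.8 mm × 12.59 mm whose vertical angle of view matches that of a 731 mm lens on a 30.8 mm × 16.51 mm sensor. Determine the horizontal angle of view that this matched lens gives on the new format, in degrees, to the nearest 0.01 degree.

1.93°

Equal vertical AOV ⇒ f₂ = f₁ · 12.59/16.51 = 731 × 0.76257 ≈ 557.4373 mm.
Horizontal AOV on the new format = 2·arctan(18.8 / (2 × 557.4373)) = 2·arctan(0.01686) ≈ 1.9322°.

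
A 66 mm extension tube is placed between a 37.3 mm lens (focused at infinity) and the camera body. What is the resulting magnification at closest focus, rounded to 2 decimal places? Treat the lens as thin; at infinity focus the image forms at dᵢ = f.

1.77×

The tube moves the image plane from f to f + e, so dᵢ = 37.3 + 66 = 103.3 mm. Focus is achieved when 1/f = 1/dₒ + 1/dᵢ, giving dₒ = 1/(1/f − 1/(f+e)).
Magnification m = dᵢ/dₒ = (f+e)·(1/f − 1/(f+e)) = e/f = 66/37.3 ≈ 1.7694.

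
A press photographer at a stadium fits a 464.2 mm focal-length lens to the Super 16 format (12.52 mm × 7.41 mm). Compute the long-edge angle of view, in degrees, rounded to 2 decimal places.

1.55°

Angle of view α = 2·arctan(w/2f) with w = 12.52 mm and f = 464.2 mm.
w/2f = 0.01349; arctan(0.01349) ≈ 0.7726°, so α ≈ 1.5452°.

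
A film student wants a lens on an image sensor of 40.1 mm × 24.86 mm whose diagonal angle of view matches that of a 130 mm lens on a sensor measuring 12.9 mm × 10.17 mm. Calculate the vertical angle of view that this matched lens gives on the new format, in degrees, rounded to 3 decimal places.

3.813°

Sensor diagonal = √(12.9² + 10.17²) = √269.8389 ≈ 16.4268 mm.
Sensor diagonal = √(40.1² + 24.86²) = √2226.0296 ≈ 47.1808 mm.
Equal diagonal AOV ⇒ f₂ = f₁ · 47.1808/16.4268 = 130 × 2.87219 ≈ 373.3847 mm.
Vertical AOV on the new format = 2·arctan(24.86 / (2 × 373.3847)) = 2·arctan(0.03329) ≈ 3.8134°.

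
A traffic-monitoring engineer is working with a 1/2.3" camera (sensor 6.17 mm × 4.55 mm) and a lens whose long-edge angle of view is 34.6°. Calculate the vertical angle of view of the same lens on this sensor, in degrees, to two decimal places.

25.87°

From the long-edge AOV: f = 6.17 / (2·tan(17.3°)) = 6.17 / 0.62293 ≈ 9.9048 mm.
Vertical AOV = 2·arctan(4.55 / (2 × 9.9048)) = 2·arctan(0.22969) ≈ 25.8714°.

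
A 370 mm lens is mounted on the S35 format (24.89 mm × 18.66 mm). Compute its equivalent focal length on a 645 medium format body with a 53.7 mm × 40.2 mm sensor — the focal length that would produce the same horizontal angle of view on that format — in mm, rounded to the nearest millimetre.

Equal angle of view means equal width/f ratio, so f₂ = f₁ · (width₂/width₁) = 370 × 53.7/24.89.
f₂ = 370 × 2.15749 ≈ 798.272 mm.

798 mm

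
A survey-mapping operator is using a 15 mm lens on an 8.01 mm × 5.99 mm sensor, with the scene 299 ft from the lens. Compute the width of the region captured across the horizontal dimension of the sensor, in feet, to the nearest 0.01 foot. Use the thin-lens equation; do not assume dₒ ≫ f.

159.64 ft

dₒ: 299 ft × 304.8 mm/ft = 91135.20 mm.
Similar triangles through the lens centre give W/dₒ = w/dᵢ; with 1/f = 1/dₒ + 1/dᵢ this gives W = w·(dₒ − f)/f.
W = 8.01 mm × (91135.2 − 15) / 15 = 8.01 × 6074.6798 ≈ 48658.185 mm = 48658.185/304.8 ft = 159.64 ft.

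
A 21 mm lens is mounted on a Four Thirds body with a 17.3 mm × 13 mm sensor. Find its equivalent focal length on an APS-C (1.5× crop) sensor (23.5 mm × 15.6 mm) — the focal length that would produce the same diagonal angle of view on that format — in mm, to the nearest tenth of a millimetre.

27.4 mm

Sensor diagonal = √(17.3² + 13²) = √468.2900 ≈ 21.6400 mm.
Sensor diagonal = √(23.5² + 15.6²) = √795.6100 ≈ 28.2066 mm.
Equal angle of view means equal diagonal/f ratio, so f₂ = f₁ · (diagonal₂/diagonal₁) = 21 × 28.2066/21.6400.
f₂ = 21 × 1.30344 ≈ 27.372 mm.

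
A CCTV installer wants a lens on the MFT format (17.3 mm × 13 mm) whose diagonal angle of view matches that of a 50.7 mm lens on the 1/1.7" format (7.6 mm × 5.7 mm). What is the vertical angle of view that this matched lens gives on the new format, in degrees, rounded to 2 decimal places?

6.44°

Sensor diagonal = √(7.6² + 5.7²) = √90.2500 ≈ 9.5000 mm.
Sensor diagonal = √(17.3² + 13²) = √468.2900 ≈ 21.6400 mm.
Equal diagonal AOV ⇒ f₂ = f₁ · 21.6400/9.5000 = 50.7 × 2.27790 ≈ 115.4893 mm.
Vertical AOV on the new format = 2·arctan(13 / (2 × 115.4893)) = 2·arctan(0.05628) ≈ 6.4427°.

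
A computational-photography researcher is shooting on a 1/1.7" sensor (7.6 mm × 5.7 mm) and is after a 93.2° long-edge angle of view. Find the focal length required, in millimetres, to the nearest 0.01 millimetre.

From α = 2·arctan(w/2f) we get f = w / (2·tan(α/2)).
With w = 7.6 mm and α/2 = 46.6°, tan(α/2) ≈ 1.05747, so f ≈ 7.6 / 2.11494 ≈ 3.5935 mm.

3.59 mm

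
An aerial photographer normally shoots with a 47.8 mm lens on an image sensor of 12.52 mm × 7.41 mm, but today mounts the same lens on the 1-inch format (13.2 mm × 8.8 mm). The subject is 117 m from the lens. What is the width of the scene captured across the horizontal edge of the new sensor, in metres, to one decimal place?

32.3 m

The focal length stays 47.8 mm; the relevant sensor dimension is now w = 13.2 mm. Object distance dₒ = 117 m = 117000 mm.
Thin-lens field width W = w·(dₒ − f)/f = 13.2 × (117000 − 47.8)/47.8 ≈ 32296.423 mm = 32.2964 m.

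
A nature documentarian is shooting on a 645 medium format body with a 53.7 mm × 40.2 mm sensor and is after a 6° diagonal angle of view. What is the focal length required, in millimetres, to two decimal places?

Sensor diagonal = √(53.7² + 40.2²) = √4499.7300 ≈ 67.0800 mm.
From α = 2·arctan(d/2f) we get f = d / (2·tan(α/2)).
With d = 67.0800 mm and α/2 = 3°, tan(α/2) ≈ 0.05241, so f ≈ 67.0800 / 0.10482 ≈ 639.9816 mm.

639.98 mm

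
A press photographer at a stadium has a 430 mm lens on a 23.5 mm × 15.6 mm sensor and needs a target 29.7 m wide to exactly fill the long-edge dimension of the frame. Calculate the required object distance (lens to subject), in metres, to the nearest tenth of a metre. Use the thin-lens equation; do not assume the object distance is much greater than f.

W: 29.7 m = 29700 mm.
Magnification m = w/W = dᵢ/dₒ; combined with 1/f = 1/dₒ + 1/dᵢ this gives dₒ = f·(1 + W/w).
dₒ = 430 mm × (1 + 29700/23.5) = 430 × 1264.8298 ≈ 543876.809 mm = 543.877 m.

543.9 m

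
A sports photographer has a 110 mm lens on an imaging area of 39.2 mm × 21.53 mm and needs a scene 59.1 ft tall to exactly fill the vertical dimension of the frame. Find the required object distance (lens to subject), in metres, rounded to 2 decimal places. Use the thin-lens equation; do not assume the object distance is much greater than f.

92.14 m

W: 59.1 ft × 304.8 mm/ft = 18013.68 mm.
Magnification m = h/W = dᵢ/dₒ; combined with 1/f = 1/dₒ + 1/dᵢ this gives dₒ = f·(1 + W/h).
dₒ = 110 mm × (1 + 18013.7/21.53) = 110 × 837.6781 ≈ 92144.591 mm = 92.1446 m.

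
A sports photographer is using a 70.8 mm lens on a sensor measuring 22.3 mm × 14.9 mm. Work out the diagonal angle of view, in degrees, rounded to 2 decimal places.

21.45°

Sensor diagonal = √(22.3² + 14.9²) = √719.3000 ≈ 26.8198 mm.
Angle of view α = 2·arctan(d/2f) with d = 26.8198 mm and f = 70.8 mm.
d/2f = 0.18941; arctan(0.18941) ≈ 10.7251°, so α ≈ 21.4501°.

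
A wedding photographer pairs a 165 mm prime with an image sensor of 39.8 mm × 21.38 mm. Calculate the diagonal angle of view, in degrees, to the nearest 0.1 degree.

Sensor diagonal = √(39.8² + 21.38²) = √2041.1444 ≈ 45.1790 mm.
Angle of view α = 2·arctan(d/2f) with d = 45.1790 mm and f = 165 mm.
d/2f = 0.13691; arctan(0.13691) ≈ 7.7957°, so α ≈ 15.5914°.

15.6°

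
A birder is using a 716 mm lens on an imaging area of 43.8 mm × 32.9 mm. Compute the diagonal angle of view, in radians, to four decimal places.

Sensor diagonal = √(43.8² + 32.9²) = √3000.8500 ≈ 54.7800 mm.
Angle of view α = 2·arctan(d/2f) with d = 54.7800 mm and f = 716 mm.
d/2f = 0.03825; arctan(0.03825) ≈ 0.0382 rad, so α ≈ 0.0765 rad.

0.0765 rad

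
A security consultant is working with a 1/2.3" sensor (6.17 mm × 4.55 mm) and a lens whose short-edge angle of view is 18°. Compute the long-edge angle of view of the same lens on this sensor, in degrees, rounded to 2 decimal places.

From the short-edge AOV: f = 4.55 / (2·tan(9°)) = 4.55 / 0.31677 ≈ 14.3638 mm.
Long-edge AOV = 2·arctan(6.17 / (2 × 14.3638)) = 2·arctan(0.21478) ≈ 24.2433°.

24.24°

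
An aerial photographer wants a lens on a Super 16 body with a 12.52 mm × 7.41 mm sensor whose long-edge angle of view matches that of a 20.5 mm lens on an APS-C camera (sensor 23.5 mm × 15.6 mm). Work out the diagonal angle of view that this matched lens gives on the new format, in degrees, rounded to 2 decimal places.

Equal long-edge AOV ⇒ f₂ = f₁ · 12.52/23.5 = 20.5 × 0.53277 ≈ 10.9217 mm.
Sensor diagonal = √(12.52² + 7.41²) = √211.6585 ≈ 14.5485 mm.
Diagonal AOV on the new format = 2·arctan(14.5485 / (2 × 10.9217)) = 2·arctan(0.66604) ≈ 67.3301°.

67.33°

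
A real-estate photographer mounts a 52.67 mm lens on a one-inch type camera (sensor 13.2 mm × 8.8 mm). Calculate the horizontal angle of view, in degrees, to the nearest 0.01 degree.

Angle of view α = 2·arctan(w/2f) with w = 13.2 mm and f = 52.67 mm.
w/2f = 0.12531; arctan(0.12531) ≈ 7.1424°, so α ≈ 14.2848°.

14.28°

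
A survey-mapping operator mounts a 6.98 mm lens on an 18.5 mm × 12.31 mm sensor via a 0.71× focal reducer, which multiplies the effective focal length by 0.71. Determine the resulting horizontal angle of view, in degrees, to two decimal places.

123.64°

Effective focal length f = 6.98 × 0.71 = 4.9558 mm.
α = 2·arctan(18.5 / (2 × 4.9558)) = 2·arctan(1.86650) ≈ 123.6386°.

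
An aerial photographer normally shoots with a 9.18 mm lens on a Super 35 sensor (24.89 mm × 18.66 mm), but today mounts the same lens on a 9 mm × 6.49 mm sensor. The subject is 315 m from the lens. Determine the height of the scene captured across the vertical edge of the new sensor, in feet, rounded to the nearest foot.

The focal length stays 9.18 mm; the relevant sensor dimension is now h = 6.49 mm. Object distance dₒ = 315 m = 315000 mm.
Thin-lens field height W = h·(dₒ − f)/f = 6.49 × (315000 − 9.18)/9.18 ≈ 222689.588 mm = 222689.588/304.8 ft = 730.609 ft.

731 ft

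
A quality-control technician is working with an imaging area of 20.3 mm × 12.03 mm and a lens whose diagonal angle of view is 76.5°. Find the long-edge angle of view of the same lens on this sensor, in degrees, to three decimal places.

Sensor diagonal = √(20.3² + 12.03²) = √556.8109 ≈ 23.5968 mm.
From the diagonal AOV: f = 23.5968 / (2·tan(38.25°)) = 23.5968 / 1.57667 ≈ 14.9662 mm.
Long-edge AOV = 2·arctan(20.3 / (2 × 14.9662)) = 2·arctan(0.67819) ≈ 68.2897°.

68.290°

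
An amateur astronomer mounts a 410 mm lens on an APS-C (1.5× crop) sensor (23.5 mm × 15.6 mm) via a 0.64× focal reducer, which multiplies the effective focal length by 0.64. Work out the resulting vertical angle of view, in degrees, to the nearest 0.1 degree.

3.4°

Effective focal length f = 410 × 0.64 = 262.4 mm.
α = 2·arctan(15.6 / (2 × 262.4)) = 2·arctan(0.02973) ≈ 3.4053°.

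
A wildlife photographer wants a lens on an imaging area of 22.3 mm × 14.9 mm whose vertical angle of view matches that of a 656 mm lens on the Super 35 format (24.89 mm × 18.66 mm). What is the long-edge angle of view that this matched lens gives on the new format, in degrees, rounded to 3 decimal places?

2.439°

Equal vertical AOV ⇒ f₂ = f₁ · 14.9/18.66 = 656 × 0.79850 ≈ 523.8156 mm.
Long-edge AOV on the new format = 2·arctan(22.3 / (2 × 523.8156)) = 2·arctan(0.02129) ≈ 2.4388°.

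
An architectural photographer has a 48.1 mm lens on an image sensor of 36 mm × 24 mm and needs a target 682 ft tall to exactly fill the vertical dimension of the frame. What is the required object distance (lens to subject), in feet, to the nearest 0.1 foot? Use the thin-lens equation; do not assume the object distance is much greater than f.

W: 682 ft × 304.8 mm/ft = 207873.59 mm.
Magnification m = h/W = dᵢ/dₒ; combined with 1/f = 1/dₒ + 1/dᵢ this gives dₒ = f·(1 + W/h).
dₒ = 48.1 mm × (1 + 207874/24) = 48.1 × 8662.3997 ≈ 416661.427 mm = 416661.427/304.8 ft = 1367 ft.

1367.0 ft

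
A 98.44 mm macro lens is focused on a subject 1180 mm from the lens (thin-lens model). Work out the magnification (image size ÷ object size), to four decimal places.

0.0910×

Thin lens: 1/f = 1/dₒ + 1/dᵢ → 1/dᵢ = 1/98.44 − 1/1180 = 0.0093110 mm⁻¹, so dᵢ ≈ 107.3997 mm.
Magnification m = dᵢ/dₒ = 107.3997/1180 ≈ 0.09102.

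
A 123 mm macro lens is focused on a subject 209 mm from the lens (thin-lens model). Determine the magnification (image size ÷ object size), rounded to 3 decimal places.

Thin lens: 1/f = 1/dₒ + 1/dᵢ → 1/dᵢ = 1/123 − 1/209 = 0.0033454 mm⁻¹, so dᵢ ≈ 298.9186 mm.
Magnification m = dᵢ/dₒ = 298.9186/209 ≈ 1.43023.

1.430×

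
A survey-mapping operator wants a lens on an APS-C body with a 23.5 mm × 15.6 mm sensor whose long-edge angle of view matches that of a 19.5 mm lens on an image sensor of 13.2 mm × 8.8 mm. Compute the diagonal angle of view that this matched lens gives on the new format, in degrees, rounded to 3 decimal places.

Equal long-edge AOV ⇒ f₂ = f₁ · 23.5/13.2 = 19.5 × 1.78030 ≈ 34.7159 mm.
Sensor diagonal = √(23.5² + 15.6²) = √795.6100 ≈ 28.2066 mm.
Diagonal AOV on the new format = 2·arctan(28.2066 / (2 × 34.7159)) = 2·arctan(0.40625) ≈ 44.2187°.

44.219°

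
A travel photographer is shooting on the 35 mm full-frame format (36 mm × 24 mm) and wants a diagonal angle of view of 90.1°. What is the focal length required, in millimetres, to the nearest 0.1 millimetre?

Sensor diagonal = √(36² + 24²) = √1872.0000 ≈ 43.2666 mm.
From α = 2·arctan(d/2f) we get f = d / (2·tan(α/2)).
With d = 43.2666 mm and α/2 = 45.05°, tan(α/2) ≈ 1.00175, so f ≈ 43.2666 / 2.00349 ≈ 21.5956 mm.

21.6 mm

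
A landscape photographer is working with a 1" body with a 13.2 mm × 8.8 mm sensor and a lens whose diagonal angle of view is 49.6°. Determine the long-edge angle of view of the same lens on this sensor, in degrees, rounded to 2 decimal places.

Sensor diagonal = √(13.2² + 8.8²) = √251.6800 ≈ 15.8644 mm.
From the diagonal AOV: f = 15.8644 / (2·tan(24.8°)) = 15.8644 / 0.92413 ≈ 17.1669 mm.
Long-edge AOV = 2·arctan(13.2 / (2 × 17.1669)) = 2·arctan(0.38446) ≈ 42.0596°.

42.06°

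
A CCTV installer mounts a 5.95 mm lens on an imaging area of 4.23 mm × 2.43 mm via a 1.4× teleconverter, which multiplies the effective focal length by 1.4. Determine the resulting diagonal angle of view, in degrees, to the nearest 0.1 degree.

32.6°

Effective focal length f = 5.95 × 1.4 = 8.33 mm.
Sensor diagonal = √(4.23² + 2.43²) = √23.7978 ≈ 4.8783 mm.
α = 2·arctan(4.878 / (2 × 8.33)) = 2·arctan(0.29282) ≈ 32.6417°.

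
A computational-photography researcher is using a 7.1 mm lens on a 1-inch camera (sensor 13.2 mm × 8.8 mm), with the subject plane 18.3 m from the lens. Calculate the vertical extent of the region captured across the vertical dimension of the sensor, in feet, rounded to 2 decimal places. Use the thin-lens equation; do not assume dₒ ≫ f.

74.39 ft

dₒ: 18.3 m = 18300 mm.
Similar triangles through the lens centre give W/dₒ = h/dᵢ; with 1/f = 1/dₒ + 1/dᵢ this gives W = h·(dₒ − f)/f.
W = 8.8 mm × (18300 − 7.1) / 7.1 = 8.8 × 2576.4648 ≈ 22672.890 mm = 22672.890/304.8 ft = 74.3861 ft.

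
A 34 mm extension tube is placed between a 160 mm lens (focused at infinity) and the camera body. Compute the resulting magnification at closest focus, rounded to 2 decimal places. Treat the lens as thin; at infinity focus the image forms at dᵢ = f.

0.21×

The tube moves the image plane from f to f + e, so dᵢ = 160 + 34 = 194 mm. Focus is achieved when 1/f = 1/dₒ + 1/dᵢ, giving dₒ = 1/(1/f − 1/(f+e)).
Magnification m = dᵢ/dₒ = (f+e)·(1/f − 1/(f+e)) = e/f = 34/160 ≈ 0.2125.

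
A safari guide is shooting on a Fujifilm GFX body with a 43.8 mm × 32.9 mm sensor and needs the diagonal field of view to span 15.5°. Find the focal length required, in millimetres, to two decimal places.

201.26 mm

Sensor diagonal = √(43.8² + 32.9²) = √3000.8500 ≈ 54.7800 mm.
From α = 2·arctan(d/2f) we get f = d / (2·tan(α/2)).
With d = 54.7800 mm and α/2 = 7.75°, tan(α/2) ≈ 0.13609, so f ≈ 54.7800 / 0.27219 ≈ 201.2580 mm.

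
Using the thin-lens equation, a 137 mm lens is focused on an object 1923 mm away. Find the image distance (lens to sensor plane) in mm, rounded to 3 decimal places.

147.509 mm

1/dᵢ = 1/f − 1/dₒ = 1/137 − 1/1923 = 0.0067792 mm⁻¹.
dᵢ = 1/0.0067792 ≈ 147.5090 mm.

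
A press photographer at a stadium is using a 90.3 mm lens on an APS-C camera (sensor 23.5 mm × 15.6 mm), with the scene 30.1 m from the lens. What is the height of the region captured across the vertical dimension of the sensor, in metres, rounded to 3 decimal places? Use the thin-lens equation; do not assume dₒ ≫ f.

5.184 m

dₒ: 30.1 m = 30100 mm.
Similar triangles through the lens centre give W/dₒ = h/dᵢ; with 1/f = 1/dₒ + 1/dᵢ this gives W = h·(dₒ − f)/f.
W = 15.6 mm × (30100 − 90.3) / 90.3 = 15.6 × 332.3333 ≈ 5184.400 mm = 5.1844 m.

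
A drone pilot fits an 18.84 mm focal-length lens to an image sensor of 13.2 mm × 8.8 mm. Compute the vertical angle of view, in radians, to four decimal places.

Angle of view α = 2·arctan(h/2f) with h = 8.8 mm and f = 18.84 mm.
h/2f = 0.23355; arctan(0.23355) ≈ 0.2294 rad, so α ≈ 0.4589 rad.

0.4589 rad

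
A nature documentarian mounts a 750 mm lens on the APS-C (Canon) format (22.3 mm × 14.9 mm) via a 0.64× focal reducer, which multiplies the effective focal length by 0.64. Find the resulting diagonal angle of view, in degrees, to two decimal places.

Effective focal length f = 750 × 0.64 = 480 mm.
Sensor diagonal = √(22.3² + 14.9²) = √719.3000 ≈ 26.8198 mm.
α = 2·arctan(26.820 / (2 × 480)) = 2·arctan(0.02794) ≈ 3.2005°.

3.20°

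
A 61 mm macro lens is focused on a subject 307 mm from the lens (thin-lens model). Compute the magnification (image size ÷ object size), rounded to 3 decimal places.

Thin lens: 1/f = 1/dₒ + 1/dᵢ → 1/dᵢ = 1/61 − 1/307 = 0.0131361 mm⁻¹, so dᵢ ≈ 76.1260 mm.
Magnification m = dᵢ/dₒ = 76.1260/307 ≈ 0.24797.

0.248×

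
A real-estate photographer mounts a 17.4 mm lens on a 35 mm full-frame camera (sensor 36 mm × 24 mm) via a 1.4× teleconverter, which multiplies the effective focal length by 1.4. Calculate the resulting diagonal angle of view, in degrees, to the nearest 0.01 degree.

83.21°

Effective focal length f = 17.4 × 1.4 = 24.36 mm.
Sensor diagonal = √(36² + 24²) = √1872.0000 ≈ 43.2666 mm.
α = 2·arctan(43.267 / (2 × 24.36)) = 2·arctan(0.88807) ≈ 83.2144°.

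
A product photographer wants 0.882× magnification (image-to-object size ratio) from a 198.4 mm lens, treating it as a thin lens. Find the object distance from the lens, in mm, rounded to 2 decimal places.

With m = dᵢ/dₒ and 1/f = 1/dₒ + 1/dᵢ, substituting dᵢ = m·dₒ gives 1/f = (1 + 1/m)/dₒ, hence dₒ = f·(1 + 1/m).
dₒ = 198.4 × (1 + 1/0.882) = 198.4 × 2.13379 ≈ 423.343 mm.

423.34 mm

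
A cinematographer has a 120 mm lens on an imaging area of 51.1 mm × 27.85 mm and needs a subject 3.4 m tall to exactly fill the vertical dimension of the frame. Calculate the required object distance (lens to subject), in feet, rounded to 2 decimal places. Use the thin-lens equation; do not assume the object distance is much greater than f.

W: 3.4 m = 3400 mm.
Magnification m = h/W = dᵢ/dₒ; combined with 1/f = 1/dₒ + 1/dᵢ this gives dₒ = f·(1 + W/h).
dₒ = 120 mm × (1 + 3400/27.85) = 120 × 123.0826 ≈ 14769.910 mm = 14769.910/304.8 ft = 48.4577 ft.

48.46 ft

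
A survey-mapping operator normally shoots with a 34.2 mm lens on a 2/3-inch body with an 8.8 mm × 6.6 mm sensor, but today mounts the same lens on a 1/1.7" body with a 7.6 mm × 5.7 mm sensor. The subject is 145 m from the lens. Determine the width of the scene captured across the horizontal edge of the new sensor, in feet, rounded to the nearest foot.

The focal length stays 34.2 mm; the relevant sensor dimension is now w = 7.6 mm. Object distance dₒ = 145 m = 145000 mm.
Thin-lens field width W = w·(dₒ − f)/f = 7.6 × (145000 − 34.2)/34.2 ≈ 32214.622 mm = 32214.622/304.8 ft = 105.691 ft.

106 ft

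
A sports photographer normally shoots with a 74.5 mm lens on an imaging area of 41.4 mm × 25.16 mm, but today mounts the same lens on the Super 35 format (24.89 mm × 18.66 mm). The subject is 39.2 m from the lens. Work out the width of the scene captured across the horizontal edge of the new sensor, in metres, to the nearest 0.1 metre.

The focal length stays 74.5 mm; the relevant sensor dimension is now w = 24.89 mm. Object distance dₒ = 39.2 m = 39200 mm.
Thin-lens field width W = w·(dₒ − f)/f = 24.89 × (39200 − 74.5)/74.5 ≈ 13071.593 mm = 13.0716 m.

13.1 m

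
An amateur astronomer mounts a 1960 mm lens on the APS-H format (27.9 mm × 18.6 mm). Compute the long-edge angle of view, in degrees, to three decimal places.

0.816°

Angle of view α = 2·arctan(w/2f) with w = 27.9 mm and f = 1960 mm.
w/2f = 0.00712; arctan(0.00712) ≈ 0.4078°, so α ≈ 0.8156°.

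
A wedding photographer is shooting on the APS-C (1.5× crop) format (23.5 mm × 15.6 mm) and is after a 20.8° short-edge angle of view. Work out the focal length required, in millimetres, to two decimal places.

From α = 2·arctan(h/2f) we get f = h / (2·tan(α/2)).
With h = 15.6 mm and α/2 = 10.4°, tan(α/2) ≈ 0.18353, so f ≈ 15.6 / 0.36707 ≈ 42.4989 mm.

42.50 mm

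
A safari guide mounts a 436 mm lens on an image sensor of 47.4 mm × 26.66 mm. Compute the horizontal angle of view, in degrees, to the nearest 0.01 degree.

6.22°

Angle of view α = 2·arctan(w/2f) with w = 47.4 mm and f = 436 mm.
w/2f = 0.05436; arctan(0.05436) ≈ 3.1114°, so α ≈ 6.2228°.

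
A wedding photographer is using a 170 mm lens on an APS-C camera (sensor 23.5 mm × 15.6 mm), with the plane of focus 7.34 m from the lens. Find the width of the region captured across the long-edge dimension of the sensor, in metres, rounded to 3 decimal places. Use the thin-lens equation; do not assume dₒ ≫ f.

dₒ: 7.34 m = 7340 mm.
Similar triangles through the lens centre give W/dₒ = w/dᵢ; with 1/f = 1/dₒ + 1/dᵢ this gives W = w·(dₒ − f)/f.
W = 23.5 mm × (7340 − 170) / 170 = 23.5 × 42.1765 ≈ 991.147 mm = 0.991147 m.

0.991 m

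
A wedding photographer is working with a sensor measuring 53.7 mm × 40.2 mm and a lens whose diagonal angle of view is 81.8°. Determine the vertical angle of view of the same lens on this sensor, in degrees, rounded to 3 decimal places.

Sensor diagonal = √(53.7² + 40.2²) = √4499.7300 ≈ 67.0800 mm.
From the diagonal AOV: f = 67.0800 / (2·tan(40.9°)) = 67.0800 / 1.73245 ≈ 38.7197 mm.
Vertical AOV = 2·arctan(40.2 / (2 × 38.7197)) = 2·arctan(0.51912) ≈ 54.8691°.

54.869°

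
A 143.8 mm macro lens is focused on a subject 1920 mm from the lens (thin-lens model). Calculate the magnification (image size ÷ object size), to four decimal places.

0.0810×

Thin lens: 1/f = 1/dₒ + 1/dᵢ → 1/dᵢ = 1/143.8 − 1/1920 = 0.0064333 mm⁻¹, so dᵢ ≈ 155.4420 mm.
Magnification m = dᵢ/dₒ = 155.4420/1920 ≈ 0.08096.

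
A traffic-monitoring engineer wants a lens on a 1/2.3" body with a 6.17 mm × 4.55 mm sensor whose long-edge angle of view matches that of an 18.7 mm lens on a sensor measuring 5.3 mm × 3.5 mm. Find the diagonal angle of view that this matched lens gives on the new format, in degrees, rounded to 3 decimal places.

19.972°

Equal long-edge AOV ⇒ f₂ = f₁ · 6.17/5.3 = 18.7 × 1.16415 ≈ 21.7696 mm.
Sensor diagonal = √(6.17² + 4.55²) = √58.7714 ≈ 7.6663 mm.
Diagonal AOV on the new format = 2·arctan(7.6663 / (2 × 21.7696)) = 2·arctan(0.17608) ≈ 19.9722°.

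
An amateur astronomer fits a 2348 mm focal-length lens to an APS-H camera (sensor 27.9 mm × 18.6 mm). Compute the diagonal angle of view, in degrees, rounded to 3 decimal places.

0.818°

Sensor diagonal = √(27.9² + 18.6²) = √1124.3700 ≈ 33.5316 mm.
Angle of view α = 2·arctan(d/2f) with d = 33.5316 mm and f = 2348 mm.
d/2f = 0.00714; arctan(0.00714) ≈ 0.4091°, so α ≈ 0.8182°.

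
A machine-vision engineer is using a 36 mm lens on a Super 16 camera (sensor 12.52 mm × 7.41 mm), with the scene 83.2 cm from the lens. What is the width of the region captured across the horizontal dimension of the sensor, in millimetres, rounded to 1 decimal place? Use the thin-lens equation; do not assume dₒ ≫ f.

dₒ: 83.2 cm = 832 mm.
Similar triangles through the lens centre give W/dₒ = w/dᵢ; with 1/f = 1/dₒ + 1/dᵢ this gives W = w·(dₒ − f)/f.
W = 12.52 mm × (832 − 36) / 36 = 12.52 × 22.1111 ≈ 276.831 mm.

276.8 mm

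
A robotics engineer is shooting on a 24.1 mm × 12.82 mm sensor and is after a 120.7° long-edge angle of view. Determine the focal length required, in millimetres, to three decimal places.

From α = 2·arctan(w/2f) we get f = w / (2·tan(α/2)).
With w = 24.1 mm and α/2 = 60.35°, tan(α/2) ≈ 1.75675, so f ≈ 24.1 / 3.51349 ≈ 6.8593 mm.

6.859 mm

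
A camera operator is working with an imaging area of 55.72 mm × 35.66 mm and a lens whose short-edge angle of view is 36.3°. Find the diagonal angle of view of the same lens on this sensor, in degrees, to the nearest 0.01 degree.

62.61°

From the short-edge AOV: f = 35.66 / (2·tan(18.15°)) = 35.66 / 0.65563 ≈ 54.3902 mm.
Sensor diagonal = √(55.72² + 35.66²) = √4376.3540 ≈ 66.1540 mm.
Diagonal AOV = 2·arctan(66.1540 / (2 × 54.3902)) = 2·arctan(0.60814) ≈ 62.6112°.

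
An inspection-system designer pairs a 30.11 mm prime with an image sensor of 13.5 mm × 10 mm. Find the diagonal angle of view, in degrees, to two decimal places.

Sensor diagonal = √(13.5² + 10²) = √282.2500 ≈ 16.8003 mm.
Angle of view α = 2·arctan(d/2f) with d = 16.8003 mm and f = 30.11 mm.
d/2f = 0.27898; arctan(0.27898) ≈ 15.5881°, so α ≈ 31.1763°.

31.18°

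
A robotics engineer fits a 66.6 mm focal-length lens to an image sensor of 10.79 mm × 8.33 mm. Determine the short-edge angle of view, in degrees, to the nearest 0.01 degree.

7.16°

Angle of view α = 2·arctan(h/2f) with h = 8.33 mm and f = 66.6 mm.
h/2f = 0.06254; arctan(0.06254) ≈ 3.5785°, so α ≈ 7.1570°.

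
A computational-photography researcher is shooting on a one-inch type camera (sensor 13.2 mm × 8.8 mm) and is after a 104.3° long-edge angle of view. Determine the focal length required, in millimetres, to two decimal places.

5.13 mm

From α = 2·arctan(w/2f) we get f = w / (2·tan(α/2)).
With w = 13.2 mm and α/2 = 52.15°, tan(α/2) ≈ 1.28687, so f ≈ 13.2 / 2.57374 ≈ 5.1287 mm.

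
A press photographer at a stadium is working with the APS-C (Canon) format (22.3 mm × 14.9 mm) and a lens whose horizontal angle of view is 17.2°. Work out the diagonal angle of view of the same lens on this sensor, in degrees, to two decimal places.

20.62°

From the horizontal AOV: f = 22.3 / (2·tan(8.6°)) = 22.3 / 0.30247 ≈ 73.7259 mm.
Sensor diagonal = √(22.3² + 14.9²) = √719.3000 ≈ 26.8198 mm.
Diagonal AOV = 2·arctan(26.8198 / (2 × 73.7259)) = 2·arctan(0.18189) ≈ 20.6175°.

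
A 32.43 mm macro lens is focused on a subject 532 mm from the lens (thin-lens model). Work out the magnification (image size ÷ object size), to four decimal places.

0.0649×

Thin lens: 1/f = 1/dₒ + 1/dᵢ → 1/dᵢ = 1/32.43 − 1/532 = 0.0289559 mm⁻¹, so dᵢ ≈ 34.5352 mm.
Magnification m = dᵢ/dₒ = 34.5352/532 ≈ 0.06492.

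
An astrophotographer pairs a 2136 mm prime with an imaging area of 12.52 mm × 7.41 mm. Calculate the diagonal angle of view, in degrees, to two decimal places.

0.39°

Sensor diagonal = √(12.52² + 7.41²) = √211.6585 ≈ 14.5485 mm.
Angle of view α = 2·arctan(d/2f) with d = 14.5485 mm and f = 2136 mm.
d/2f = 0.00341; arctan(0.00341) ≈ 0.1951°, so α ≈ 0.3902°.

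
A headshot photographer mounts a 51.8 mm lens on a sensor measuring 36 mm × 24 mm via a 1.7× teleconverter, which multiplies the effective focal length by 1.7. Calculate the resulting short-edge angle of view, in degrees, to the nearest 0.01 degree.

15.52°

Effective focal length f = 51.8 × 1.7 = 88.06 mm.
α = 2·arctan(24 / (2 × 88.06)) = 2·arctan(0.13627) ≈ 15.5199°.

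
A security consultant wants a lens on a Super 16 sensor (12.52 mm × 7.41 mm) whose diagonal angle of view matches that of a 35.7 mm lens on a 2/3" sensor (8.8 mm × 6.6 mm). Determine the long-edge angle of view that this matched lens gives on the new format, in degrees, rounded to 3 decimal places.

15.105°

Sensor diagonal = √(8.8² + 6.6²) = √121.0000 ≈ 11.0000 mm.
Sensor diagonal = √(12.52² + 7.41²) = √211.6585 ≈ 14.5485 mm.
Equal diagonal AOV ⇒ f₂ = f₁ · 14.5485/11.0000 = 35.7 × 1.32259 ≈ 47.2165 mm.
Long-edge AOV on the new format = 2·arctan(12.52 / (2 × 47.2165)) = 2·arctan(0.13258) ≈ 15.1046°.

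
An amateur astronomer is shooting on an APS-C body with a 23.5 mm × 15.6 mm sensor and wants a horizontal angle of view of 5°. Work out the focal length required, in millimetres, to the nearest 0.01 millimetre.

From α = 2·arctan(w/2f) we get f = w / (2·tan(α/2)).
With w = 23.5 mm and α/2 = 2.5°, tan(α/2) ≈ 0.04366, so f ≈ 23.5 / 0.08732 ≈ 269.1192 mm.

269.12 mm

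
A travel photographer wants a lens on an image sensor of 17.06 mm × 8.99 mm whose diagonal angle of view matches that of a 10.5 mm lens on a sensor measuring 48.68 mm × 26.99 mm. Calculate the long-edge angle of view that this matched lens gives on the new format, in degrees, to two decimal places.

Sensor diagonal = √(48.68² + 26.99²) = √3098.2025 ≈ 55.6615 mm.
Sensor diagonal = √(17.06² + 8.99²) = √371.8637 ≈ 19.2838 mm.
Equal diagonal AOV ⇒ f₂ = f₁ · 19.2838/55.6615 = 10.5 × 0.34645 ≈ 3.6377 mm.
Long-edge AOV on the new format = 2·arctan(17.06 / (2 × 3.6377)) = 2·arctan(2.34489) ≈ 133.8075°.

133.81°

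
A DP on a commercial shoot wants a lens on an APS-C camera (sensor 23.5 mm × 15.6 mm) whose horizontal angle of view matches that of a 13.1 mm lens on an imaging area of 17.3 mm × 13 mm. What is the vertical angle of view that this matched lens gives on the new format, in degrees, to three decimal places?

47.339°

Equal horizontal AOV ⇒ f₂ = f₁ · 23.5/17.3 = 13.1 × 1.35838 ≈ 17.7948 mm.
Vertical AOV on the new format = 2·arctan(15.6 / (2 × 17.7948)) = 2·arctan(0.43833) ≈ 47.3386°.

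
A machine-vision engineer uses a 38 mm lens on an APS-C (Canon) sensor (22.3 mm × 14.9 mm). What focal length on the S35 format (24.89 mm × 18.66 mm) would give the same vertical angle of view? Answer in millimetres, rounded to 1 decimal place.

Equal angle of view means equal height/f ratio, so f₂ = f₁ · (height₂/height₁) = 38 × 18.66/14.9.
f₂ = 38 × 1.25235 ≈ 47.589 mm.

47.6 mm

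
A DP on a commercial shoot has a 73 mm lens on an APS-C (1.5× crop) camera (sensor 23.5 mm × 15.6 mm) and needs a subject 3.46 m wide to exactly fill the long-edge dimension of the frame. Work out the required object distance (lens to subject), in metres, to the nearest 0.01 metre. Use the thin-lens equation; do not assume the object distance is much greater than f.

10.82 m

W: 3.46 m = 3460 mm.
Magnification m = w/W = dᵢ/dₒ; combined with 1/f = 1/dₒ + 1/dᵢ this gives dₒ = f·(1 + W/w).
dₒ = 73 mm × (1 + 3460/23.5) = 73 × 148.2340 ≈ 10821.085 mm = 10.8211 m.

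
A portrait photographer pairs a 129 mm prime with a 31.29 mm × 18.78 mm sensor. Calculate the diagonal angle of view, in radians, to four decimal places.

Sensor diagonal = √(31.29² + 18.78²) = √1331.7525 ≈ 36.4932 mm.
Angle of view α = 2·arctan(d/2f) with d = 36.4932 mm and f = 129 mm.
d/2f = 0.14145; arctan(0.14145) ≈ 0.1405 rad, so α ≈ 0.2810 rad.

0.2810 rad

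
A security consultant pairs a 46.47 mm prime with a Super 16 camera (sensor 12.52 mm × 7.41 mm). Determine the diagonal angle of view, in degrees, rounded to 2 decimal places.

Sensor diagonal = √(12.52² + 7.41²) = √211.6585 ≈ 14.5485 mm.
Angle of view α = 2·arctan(d/2f) with d = 14.5485 mm and f = 46.47 mm.
d/2f = 0.15654; arctan(0.15654) ≈ 8.8967°, so α ≈ 17.7933°.

17.79°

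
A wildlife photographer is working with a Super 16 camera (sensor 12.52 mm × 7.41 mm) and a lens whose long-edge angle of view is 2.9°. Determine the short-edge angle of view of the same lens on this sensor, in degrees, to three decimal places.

From the long-edge AOV: f = 12.52 / (2·tan(1.45°)) = 12.52 / 0.05063 ≈ 247.3069 mm.
Short-edge AOV = 2·arctan(7.41 / (2 × 247.3069)) = 2·arctan(0.01498) ≈ 1.7166°.

1.717°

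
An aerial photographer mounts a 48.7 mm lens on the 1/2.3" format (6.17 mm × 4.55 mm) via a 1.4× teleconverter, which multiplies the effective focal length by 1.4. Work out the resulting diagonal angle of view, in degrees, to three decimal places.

6.436°

Effective focal length f = 48.7 × 1.4 = 68.18 mm.
Sensor diagonal = √(6.17² + 4.55²) = √58.7714 ≈ 7.6663 mm.
α = 2·arctan(7.666 / (2 × 68.18)) = 2·arctan(0.05622) ≈ 6.4356°.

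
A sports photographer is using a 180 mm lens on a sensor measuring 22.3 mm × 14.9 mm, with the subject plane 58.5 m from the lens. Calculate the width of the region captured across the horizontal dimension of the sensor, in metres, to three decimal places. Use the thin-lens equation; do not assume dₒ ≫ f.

dₒ: 58.5 m = 58500 mm.
Similar triangles through the lens centre give W/dₒ = w/dᵢ; with 1/f = 1/dₒ + 1/dᵢ this gives W = w·(dₒ − f)/f.
W = 22.3 mm × (58500 − 180) / 180 = 22.3 × 324.0000 ≈ 7225.200 mm = 7.2252 m.

7.225 m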